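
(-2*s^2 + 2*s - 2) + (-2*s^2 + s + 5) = -4*s^2 + 3*s + 3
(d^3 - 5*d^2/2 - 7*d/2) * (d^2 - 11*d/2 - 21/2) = d^5 - 8*d^4 - d^3/4 + 91*d^2/2 + 147*d/4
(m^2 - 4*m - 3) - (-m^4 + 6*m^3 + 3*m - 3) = m^4 - 6*m^3 + m^2 - 7*m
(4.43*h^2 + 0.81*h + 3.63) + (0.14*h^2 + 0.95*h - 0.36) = 4.57*h^2 + 1.76*h + 3.27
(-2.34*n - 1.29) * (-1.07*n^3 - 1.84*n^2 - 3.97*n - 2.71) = 2.5038*n^4 + 5.6859*n^3 + 11.6634*n^2 + 11.4627*n + 3.4959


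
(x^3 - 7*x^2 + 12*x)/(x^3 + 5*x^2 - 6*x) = (x^2 - 7*x + 12)/(x^2 + 5*x - 6)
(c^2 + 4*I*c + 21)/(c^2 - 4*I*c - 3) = (c + 7*I)/(c - I)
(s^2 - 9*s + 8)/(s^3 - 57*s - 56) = (s - 1)/(s^2 + 8*s + 7)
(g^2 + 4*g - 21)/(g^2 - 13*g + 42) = (g^2 + 4*g - 21)/(g^2 - 13*g + 42)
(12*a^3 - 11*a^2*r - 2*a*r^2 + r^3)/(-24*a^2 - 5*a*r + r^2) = (4*a^2 - 5*a*r + r^2)/(-8*a + r)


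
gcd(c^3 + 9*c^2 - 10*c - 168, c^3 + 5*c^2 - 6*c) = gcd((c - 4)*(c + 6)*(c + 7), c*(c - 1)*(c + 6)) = c + 6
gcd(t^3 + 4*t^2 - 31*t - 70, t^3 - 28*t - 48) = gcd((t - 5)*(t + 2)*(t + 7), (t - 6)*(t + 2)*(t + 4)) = t + 2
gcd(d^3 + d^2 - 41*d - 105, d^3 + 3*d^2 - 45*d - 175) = d^2 - 2*d - 35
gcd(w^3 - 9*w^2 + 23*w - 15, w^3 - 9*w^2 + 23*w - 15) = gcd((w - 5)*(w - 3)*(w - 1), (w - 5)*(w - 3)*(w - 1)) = w^3 - 9*w^2 + 23*w - 15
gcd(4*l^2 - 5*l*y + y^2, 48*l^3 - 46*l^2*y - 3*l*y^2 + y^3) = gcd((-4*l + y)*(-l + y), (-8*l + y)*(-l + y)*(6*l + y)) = -l + y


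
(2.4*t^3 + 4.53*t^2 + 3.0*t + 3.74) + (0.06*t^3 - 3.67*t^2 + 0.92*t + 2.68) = 2.46*t^3 + 0.86*t^2 + 3.92*t + 6.42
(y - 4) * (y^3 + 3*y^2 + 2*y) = y^4 - y^3 - 10*y^2 - 8*y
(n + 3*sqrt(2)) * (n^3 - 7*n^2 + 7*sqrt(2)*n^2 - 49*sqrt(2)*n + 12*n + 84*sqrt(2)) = n^4 - 7*n^3 + 10*sqrt(2)*n^3 - 70*sqrt(2)*n^2 + 54*n^2 - 294*n + 120*sqrt(2)*n + 504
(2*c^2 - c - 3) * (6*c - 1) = 12*c^3 - 8*c^2 - 17*c + 3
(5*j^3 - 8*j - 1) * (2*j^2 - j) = 10*j^5 - 5*j^4 - 16*j^3 + 6*j^2 + j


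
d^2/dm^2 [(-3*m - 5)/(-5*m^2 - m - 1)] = 2*((3*m + 5)*(10*m + 1)^2 - (45*m + 28)*(5*m^2 + m + 1))/(5*m^2 + m + 1)^3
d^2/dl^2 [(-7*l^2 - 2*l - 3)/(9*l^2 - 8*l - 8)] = 2*(-666*l^3 - 2241*l^2 + 216*l - 728)/(729*l^6 - 1944*l^5 - 216*l^4 + 2944*l^3 + 192*l^2 - 1536*l - 512)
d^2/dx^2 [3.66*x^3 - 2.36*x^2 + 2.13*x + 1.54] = 21.96*x - 4.72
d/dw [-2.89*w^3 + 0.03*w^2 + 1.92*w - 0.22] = -8.67*w^2 + 0.06*w + 1.92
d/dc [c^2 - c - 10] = 2*c - 1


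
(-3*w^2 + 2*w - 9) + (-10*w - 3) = -3*w^2 - 8*w - 12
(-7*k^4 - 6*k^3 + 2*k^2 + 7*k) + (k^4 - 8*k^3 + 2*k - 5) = -6*k^4 - 14*k^3 + 2*k^2 + 9*k - 5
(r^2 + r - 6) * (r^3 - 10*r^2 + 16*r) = r^5 - 9*r^4 + 76*r^2 - 96*r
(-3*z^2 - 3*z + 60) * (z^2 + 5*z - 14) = -3*z^4 - 18*z^3 + 87*z^2 + 342*z - 840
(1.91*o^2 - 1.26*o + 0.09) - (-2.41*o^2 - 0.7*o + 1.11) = 4.32*o^2 - 0.56*o - 1.02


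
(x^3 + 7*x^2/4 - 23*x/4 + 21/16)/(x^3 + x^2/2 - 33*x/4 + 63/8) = (4*x - 1)/(2*(2*x - 3))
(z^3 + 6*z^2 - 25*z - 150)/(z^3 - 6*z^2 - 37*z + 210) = (z + 5)/(z - 7)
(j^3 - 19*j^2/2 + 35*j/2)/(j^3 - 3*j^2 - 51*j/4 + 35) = 2*j*(j - 7)/(2*j^2 - j - 28)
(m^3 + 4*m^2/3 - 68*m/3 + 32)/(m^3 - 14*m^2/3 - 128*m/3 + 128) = (m - 2)/(m - 8)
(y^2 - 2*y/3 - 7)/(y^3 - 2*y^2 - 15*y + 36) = (y + 7/3)/(y^2 + y - 12)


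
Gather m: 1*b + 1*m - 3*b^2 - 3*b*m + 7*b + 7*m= -3*b^2 + 8*b + m*(8 - 3*b)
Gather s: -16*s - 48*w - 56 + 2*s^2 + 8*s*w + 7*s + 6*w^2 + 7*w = 2*s^2 + s*(8*w - 9) + 6*w^2 - 41*w - 56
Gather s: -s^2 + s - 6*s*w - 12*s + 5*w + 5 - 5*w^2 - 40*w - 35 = -s^2 + s*(-6*w - 11) - 5*w^2 - 35*w - 30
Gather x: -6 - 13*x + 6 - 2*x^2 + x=-2*x^2 - 12*x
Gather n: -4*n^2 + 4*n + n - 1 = -4*n^2 + 5*n - 1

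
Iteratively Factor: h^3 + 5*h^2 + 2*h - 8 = (h - 1)*(h^2 + 6*h + 8) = (h - 1)*(h + 4)*(h + 2)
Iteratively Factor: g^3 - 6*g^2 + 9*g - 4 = (g - 4)*(g^2 - 2*g + 1) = (g - 4)*(g - 1)*(g - 1)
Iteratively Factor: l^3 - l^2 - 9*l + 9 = (l - 3)*(l^2 + 2*l - 3) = (l - 3)*(l + 3)*(l - 1)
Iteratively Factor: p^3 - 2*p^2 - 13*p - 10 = (p + 1)*(p^2 - 3*p - 10) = (p + 1)*(p + 2)*(p - 5)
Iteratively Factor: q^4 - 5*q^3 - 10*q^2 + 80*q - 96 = (q - 2)*(q^3 - 3*q^2 - 16*q + 48) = (q - 4)*(q - 2)*(q^2 + q - 12) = (q - 4)*(q - 3)*(q - 2)*(q + 4)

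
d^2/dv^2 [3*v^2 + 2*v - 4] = 6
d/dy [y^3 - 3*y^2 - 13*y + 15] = 3*y^2 - 6*y - 13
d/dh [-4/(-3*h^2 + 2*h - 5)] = 8*(1 - 3*h)/(3*h^2 - 2*h + 5)^2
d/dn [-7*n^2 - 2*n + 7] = -14*n - 2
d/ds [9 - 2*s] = -2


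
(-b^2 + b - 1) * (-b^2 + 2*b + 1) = b^4 - 3*b^3 + 2*b^2 - b - 1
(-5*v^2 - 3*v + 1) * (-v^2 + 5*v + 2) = 5*v^4 - 22*v^3 - 26*v^2 - v + 2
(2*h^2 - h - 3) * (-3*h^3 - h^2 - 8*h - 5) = -6*h^5 + h^4 - 6*h^3 + h^2 + 29*h + 15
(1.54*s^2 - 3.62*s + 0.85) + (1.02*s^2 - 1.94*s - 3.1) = 2.56*s^2 - 5.56*s - 2.25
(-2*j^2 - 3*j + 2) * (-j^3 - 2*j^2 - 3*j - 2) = 2*j^5 + 7*j^4 + 10*j^3 + 9*j^2 - 4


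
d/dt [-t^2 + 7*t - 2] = 7 - 2*t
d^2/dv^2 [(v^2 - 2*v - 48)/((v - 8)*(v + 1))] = 10/(v^3 + 3*v^2 + 3*v + 1)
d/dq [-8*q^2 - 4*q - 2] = -16*q - 4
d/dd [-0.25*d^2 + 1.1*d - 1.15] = 1.1 - 0.5*d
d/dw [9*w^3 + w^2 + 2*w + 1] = 27*w^2 + 2*w + 2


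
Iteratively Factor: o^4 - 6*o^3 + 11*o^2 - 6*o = (o - 3)*(o^3 - 3*o^2 + 2*o) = o*(o - 3)*(o^2 - 3*o + 2) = o*(o - 3)*(o - 2)*(o - 1)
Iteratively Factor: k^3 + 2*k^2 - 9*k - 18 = (k + 3)*(k^2 - k - 6) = (k + 2)*(k + 3)*(k - 3)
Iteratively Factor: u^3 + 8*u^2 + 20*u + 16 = (u + 2)*(u^2 + 6*u + 8) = (u + 2)^2*(u + 4)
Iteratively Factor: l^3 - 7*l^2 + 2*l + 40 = (l - 4)*(l^2 - 3*l - 10) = (l - 4)*(l + 2)*(l - 5)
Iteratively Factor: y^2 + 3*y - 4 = (y + 4)*(y - 1)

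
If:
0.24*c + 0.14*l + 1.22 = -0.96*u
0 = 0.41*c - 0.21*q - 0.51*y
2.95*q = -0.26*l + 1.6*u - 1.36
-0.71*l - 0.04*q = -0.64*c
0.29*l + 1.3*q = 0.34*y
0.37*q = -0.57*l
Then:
No Solution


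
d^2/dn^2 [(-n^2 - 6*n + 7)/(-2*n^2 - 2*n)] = (5*n^3 - 21*n^2 - 21*n - 7)/(n^3*(n^3 + 3*n^2 + 3*n + 1))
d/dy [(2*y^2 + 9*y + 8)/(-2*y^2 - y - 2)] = 2*(8*y^2 + 12*y - 5)/(4*y^4 + 4*y^3 + 9*y^2 + 4*y + 4)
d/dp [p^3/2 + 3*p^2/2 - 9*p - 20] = 3*p^2/2 + 3*p - 9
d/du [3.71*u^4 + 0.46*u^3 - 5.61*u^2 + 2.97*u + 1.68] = 14.84*u^3 + 1.38*u^2 - 11.22*u + 2.97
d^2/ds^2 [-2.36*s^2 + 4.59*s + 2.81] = -4.72000000000000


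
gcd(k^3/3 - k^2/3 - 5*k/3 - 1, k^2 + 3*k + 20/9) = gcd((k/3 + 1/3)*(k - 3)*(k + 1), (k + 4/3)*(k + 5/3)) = 1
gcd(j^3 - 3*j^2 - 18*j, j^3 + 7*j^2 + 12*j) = j^2 + 3*j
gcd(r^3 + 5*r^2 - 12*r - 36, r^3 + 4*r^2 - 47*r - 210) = r + 6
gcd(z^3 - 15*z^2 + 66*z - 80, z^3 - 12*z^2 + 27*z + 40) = z^2 - 13*z + 40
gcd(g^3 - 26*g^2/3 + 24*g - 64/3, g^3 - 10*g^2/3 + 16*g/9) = g - 8/3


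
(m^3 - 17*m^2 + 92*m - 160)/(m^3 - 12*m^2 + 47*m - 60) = (m - 8)/(m - 3)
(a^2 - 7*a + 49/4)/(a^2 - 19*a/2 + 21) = (a - 7/2)/(a - 6)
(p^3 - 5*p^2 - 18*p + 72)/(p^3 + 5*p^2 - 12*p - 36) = (p^2 - 2*p - 24)/(p^2 + 8*p + 12)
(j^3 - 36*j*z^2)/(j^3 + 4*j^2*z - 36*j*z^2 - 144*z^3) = j/(j + 4*z)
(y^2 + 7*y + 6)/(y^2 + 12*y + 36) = (y + 1)/(y + 6)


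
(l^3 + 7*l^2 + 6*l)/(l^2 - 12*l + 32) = l*(l^2 + 7*l + 6)/(l^2 - 12*l + 32)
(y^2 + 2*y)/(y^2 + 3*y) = (y + 2)/(y + 3)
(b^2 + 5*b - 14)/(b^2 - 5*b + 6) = (b + 7)/(b - 3)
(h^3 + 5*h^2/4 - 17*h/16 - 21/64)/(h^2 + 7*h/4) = h - 1/2 - 3/(16*h)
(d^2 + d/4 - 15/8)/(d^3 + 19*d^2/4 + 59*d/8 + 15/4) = (4*d - 5)/(4*d^2 + 13*d + 10)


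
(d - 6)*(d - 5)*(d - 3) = d^3 - 14*d^2 + 63*d - 90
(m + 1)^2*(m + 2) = m^3 + 4*m^2 + 5*m + 2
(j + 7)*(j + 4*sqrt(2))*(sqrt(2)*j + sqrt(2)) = sqrt(2)*j^3 + 8*j^2 + 8*sqrt(2)*j^2 + 7*sqrt(2)*j + 64*j + 56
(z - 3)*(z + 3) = z^2 - 9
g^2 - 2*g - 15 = (g - 5)*(g + 3)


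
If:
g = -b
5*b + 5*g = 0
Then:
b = -g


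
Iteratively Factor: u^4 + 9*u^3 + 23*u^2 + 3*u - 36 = (u + 3)*(u^3 + 6*u^2 + 5*u - 12) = (u + 3)^2*(u^2 + 3*u - 4) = (u - 1)*(u + 3)^2*(u + 4)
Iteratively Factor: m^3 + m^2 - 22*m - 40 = (m + 4)*(m^2 - 3*m - 10) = (m + 2)*(m + 4)*(m - 5)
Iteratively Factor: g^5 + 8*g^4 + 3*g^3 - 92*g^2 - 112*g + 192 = (g + 4)*(g^4 + 4*g^3 - 13*g^2 - 40*g + 48) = (g + 4)^2*(g^3 - 13*g + 12) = (g - 1)*(g + 4)^2*(g^2 + g - 12) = (g - 3)*(g - 1)*(g + 4)^2*(g + 4)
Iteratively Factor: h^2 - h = (h)*(h - 1)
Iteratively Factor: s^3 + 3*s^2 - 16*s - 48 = (s + 4)*(s^2 - s - 12) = (s - 4)*(s + 4)*(s + 3)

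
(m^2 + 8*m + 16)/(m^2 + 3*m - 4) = (m + 4)/(m - 1)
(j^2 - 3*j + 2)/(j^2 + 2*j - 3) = (j - 2)/(j + 3)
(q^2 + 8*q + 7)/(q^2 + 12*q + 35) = (q + 1)/(q + 5)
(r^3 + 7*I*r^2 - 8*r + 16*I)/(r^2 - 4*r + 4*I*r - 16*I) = (r^2 + 3*I*r + 4)/(r - 4)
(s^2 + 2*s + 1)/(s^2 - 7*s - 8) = (s + 1)/(s - 8)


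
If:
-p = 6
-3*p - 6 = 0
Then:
No Solution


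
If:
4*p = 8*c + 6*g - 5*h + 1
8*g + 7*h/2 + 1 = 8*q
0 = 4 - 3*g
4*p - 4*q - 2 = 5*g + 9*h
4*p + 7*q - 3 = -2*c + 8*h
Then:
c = -1653/416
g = 4/3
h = -277/117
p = -5125/1872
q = 791/1872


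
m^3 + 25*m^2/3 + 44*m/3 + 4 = (m + 1/3)*(m + 2)*(m + 6)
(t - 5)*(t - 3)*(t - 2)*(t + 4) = t^4 - 6*t^3 - 9*t^2 + 94*t - 120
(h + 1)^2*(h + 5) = h^3 + 7*h^2 + 11*h + 5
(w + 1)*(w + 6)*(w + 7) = w^3 + 14*w^2 + 55*w + 42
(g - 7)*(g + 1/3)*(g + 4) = g^3 - 8*g^2/3 - 29*g - 28/3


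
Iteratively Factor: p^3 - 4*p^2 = (p - 4)*(p^2) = p*(p - 4)*(p)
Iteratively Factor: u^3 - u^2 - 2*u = (u + 1)*(u^2 - 2*u) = (u - 2)*(u + 1)*(u)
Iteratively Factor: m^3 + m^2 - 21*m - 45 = (m + 3)*(m^2 - 2*m - 15) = (m + 3)^2*(m - 5)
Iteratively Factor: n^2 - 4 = (n + 2)*(n - 2)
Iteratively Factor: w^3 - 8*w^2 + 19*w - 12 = (w - 3)*(w^2 - 5*w + 4) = (w - 3)*(w - 1)*(w - 4)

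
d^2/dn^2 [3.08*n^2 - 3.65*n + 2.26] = 6.16000000000000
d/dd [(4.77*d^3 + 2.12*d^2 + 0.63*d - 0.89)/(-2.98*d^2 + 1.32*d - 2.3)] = (-14.2146*d^4 + 12.5928*d^3 - 28.2372*d^2 - 15.0564*d - 0.2742)/(8.8804*d^4 - 7.8672*d^3 + 15.4504*d^2 - 6.072*d + 5.29)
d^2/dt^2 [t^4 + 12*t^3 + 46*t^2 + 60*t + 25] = 12*t^2 + 72*t + 92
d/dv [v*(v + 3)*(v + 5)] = 3*v^2 + 16*v + 15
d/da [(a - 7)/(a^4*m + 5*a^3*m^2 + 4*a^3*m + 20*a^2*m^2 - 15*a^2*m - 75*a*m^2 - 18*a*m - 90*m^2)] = (a^4 + 5*a^3*m + 4*a^3 + 20*a^2*m - 15*a^2 - 75*a*m - 18*a - 90*m - (a - 7)*(4*a^3 + 15*a^2*m + 12*a^2 + 40*a*m - 30*a - 75*m - 18))/(m*(a^4 + 5*a^3*m + 4*a^3 + 20*a^2*m - 15*a^2 - 75*a*m - 18*a - 90*m)^2)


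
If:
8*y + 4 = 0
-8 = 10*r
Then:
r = -4/5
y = -1/2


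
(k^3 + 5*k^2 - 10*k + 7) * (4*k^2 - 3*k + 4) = 4*k^5 + 17*k^4 - 51*k^3 + 78*k^2 - 61*k + 28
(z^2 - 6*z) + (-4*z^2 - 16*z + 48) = -3*z^2 - 22*z + 48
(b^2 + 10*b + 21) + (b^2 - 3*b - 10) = 2*b^2 + 7*b + 11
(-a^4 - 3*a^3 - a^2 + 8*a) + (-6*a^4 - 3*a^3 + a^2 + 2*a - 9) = -7*a^4 - 6*a^3 + 10*a - 9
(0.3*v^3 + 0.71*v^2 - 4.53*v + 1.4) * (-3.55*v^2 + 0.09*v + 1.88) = -1.065*v^5 - 2.4935*v^4 + 16.7094*v^3 - 4.0429*v^2 - 8.3904*v + 2.632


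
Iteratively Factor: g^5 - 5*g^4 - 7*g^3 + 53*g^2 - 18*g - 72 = (g - 2)*(g^4 - 3*g^3 - 13*g^2 + 27*g + 36) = (g - 2)*(g + 1)*(g^3 - 4*g^2 - 9*g + 36) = (g - 3)*(g - 2)*(g + 1)*(g^2 - g - 12) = (g - 4)*(g - 3)*(g - 2)*(g + 1)*(g + 3)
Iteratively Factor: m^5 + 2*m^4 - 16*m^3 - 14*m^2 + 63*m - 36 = (m - 1)*(m^4 + 3*m^3 - 13*m^2 - 27*m + 36) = (m - 1)*(m + 3)*(m^3 - 13*m + 12) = (m - 1)*(m + 3)*(m + 4)*(m^2 - 4*m + 3) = (m - 3)*(m - 1)*(m + 3)*(m + 4)*(m - 1)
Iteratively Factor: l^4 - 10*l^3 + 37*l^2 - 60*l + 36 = (l - 3)*(l^3 - 7*l^2 + 16*l - 12) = (l - 3)*(l - 2)*(l^2 - 5*l + 6) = (l - 3)*(l - 2)^2*(l - 3)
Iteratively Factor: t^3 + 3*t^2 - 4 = (t + 2)*(t^2 + t - 2) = (t + 2)^2*(t - 1)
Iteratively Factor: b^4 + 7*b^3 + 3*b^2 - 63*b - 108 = (b + 3)*(b^3 + 4*b^2 - 9*b - 36) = (b + 3)^2*(b^2 + b - 12) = (b + 3)^2*(b + 4)*(b - 3)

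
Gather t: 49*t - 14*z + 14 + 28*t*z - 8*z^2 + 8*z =t*(28*z + 49) - 8*z^2 - 6*z + 14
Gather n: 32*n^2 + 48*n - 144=32*n^2 + 48*n - 144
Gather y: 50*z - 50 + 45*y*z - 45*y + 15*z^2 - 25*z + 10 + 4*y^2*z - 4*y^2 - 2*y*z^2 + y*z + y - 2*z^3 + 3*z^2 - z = y^2*(4*z - 4) + y*(-2*z^2 + 46*z - 44) - 2*z^3 + 18*z^2 + 24*z - 40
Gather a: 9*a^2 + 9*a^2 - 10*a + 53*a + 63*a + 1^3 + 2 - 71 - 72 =18*a^2 + 106*a - 140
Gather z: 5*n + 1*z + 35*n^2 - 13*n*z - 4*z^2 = 35*n^2 + 5*n - 4*z^2 + z*(1 - 13*n)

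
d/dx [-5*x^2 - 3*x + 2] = -10*x - 3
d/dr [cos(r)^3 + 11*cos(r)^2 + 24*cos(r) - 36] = (3*sin(r)^2 - 22*cos(r) - 27)*sin(r)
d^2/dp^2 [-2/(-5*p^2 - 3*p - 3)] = 4*(-25*p^2 - 15*p + (10*p + 3)^2 - 15)/(5*p^2 + 3*p + 3)^3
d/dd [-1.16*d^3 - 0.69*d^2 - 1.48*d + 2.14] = -3.48*d^2 - 1.38*d - 1.48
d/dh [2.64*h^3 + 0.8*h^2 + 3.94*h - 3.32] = 7.92*h^2 + 1.6*h + 3.94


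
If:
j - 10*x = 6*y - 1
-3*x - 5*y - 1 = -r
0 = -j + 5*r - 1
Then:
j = -32*y - 11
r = -32*y/5 - 2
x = -19*y/5 - 1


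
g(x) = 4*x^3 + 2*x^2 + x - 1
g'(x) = 12*x^2 + 4*x + 1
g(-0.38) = -1.31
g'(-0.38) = 1.21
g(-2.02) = -27.83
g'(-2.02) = 41.88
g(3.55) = 206.71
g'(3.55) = 166.43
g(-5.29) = -542.47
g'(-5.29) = 315.65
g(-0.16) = -1.13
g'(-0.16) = 0.67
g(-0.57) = -1.66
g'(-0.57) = 2.62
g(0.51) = 0.56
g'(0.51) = 6.16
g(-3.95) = -220.26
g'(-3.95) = 172.43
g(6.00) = 941.00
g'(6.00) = 457.00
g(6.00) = 941.00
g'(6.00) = 457.00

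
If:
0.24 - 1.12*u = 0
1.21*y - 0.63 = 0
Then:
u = 0.21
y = 0.52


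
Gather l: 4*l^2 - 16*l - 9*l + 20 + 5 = 4*l^2 - 25*l + 25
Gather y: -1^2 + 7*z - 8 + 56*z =63*z - 9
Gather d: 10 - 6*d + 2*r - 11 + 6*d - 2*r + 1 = 0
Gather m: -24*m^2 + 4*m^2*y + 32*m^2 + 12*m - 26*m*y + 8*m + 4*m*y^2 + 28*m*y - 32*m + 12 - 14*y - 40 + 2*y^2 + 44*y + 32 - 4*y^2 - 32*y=m^2*(4*y + 8) + m*(4*y^2 + 2*y - 12) - 2*y^2 - 2*y + 4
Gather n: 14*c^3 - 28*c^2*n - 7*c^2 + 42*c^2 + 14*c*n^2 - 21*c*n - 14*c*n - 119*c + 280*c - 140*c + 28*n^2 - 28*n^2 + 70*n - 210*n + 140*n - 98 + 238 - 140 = 14*c^3 + 35*c^2 + 14*c*n^2 + 21*c + n*(-28*c^2 - 35*c)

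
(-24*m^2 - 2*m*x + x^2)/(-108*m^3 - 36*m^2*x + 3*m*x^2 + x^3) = (4*m + x)/(18*m^2 + 9*m*x + x^2)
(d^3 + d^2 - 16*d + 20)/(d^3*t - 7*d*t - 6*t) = (-d^3 - d^2 + 16*d - 20)/(t*(-d^3 + 7*d + 6))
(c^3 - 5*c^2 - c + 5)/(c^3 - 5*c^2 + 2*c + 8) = (c^2 - 6*c + 5)/(c^2 - 6*c + 8)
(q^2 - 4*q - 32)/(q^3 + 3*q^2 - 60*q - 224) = 1/(q + 7)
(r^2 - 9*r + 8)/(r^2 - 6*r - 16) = (r - 1)/(r + 2)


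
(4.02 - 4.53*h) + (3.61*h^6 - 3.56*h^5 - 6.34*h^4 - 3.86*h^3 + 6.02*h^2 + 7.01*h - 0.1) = 3.61*h^6 - 3.56*h^5 - 6.34*h^4 - 3.86*h^3 + 6.02*h^2 + 2.48*h + 3.92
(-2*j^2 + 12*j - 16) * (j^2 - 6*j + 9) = -2*j^4 + 24*j^3 - 106*j^2 + 204*j - 144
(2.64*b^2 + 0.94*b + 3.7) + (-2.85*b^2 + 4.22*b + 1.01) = -0.21*b^2 + 5.16*b + 4.71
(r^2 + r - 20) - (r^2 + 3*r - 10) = -2*r - 10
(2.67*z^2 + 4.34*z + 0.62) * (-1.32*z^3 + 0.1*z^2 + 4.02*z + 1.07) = -3.5244*z^5 - 5.4618*z^4 + 10.349*z^3 + 20.3657*z^2 + 7.1362*z + 0.6634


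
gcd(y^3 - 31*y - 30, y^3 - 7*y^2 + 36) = y - 6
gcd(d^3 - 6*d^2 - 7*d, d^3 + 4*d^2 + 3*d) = d^2 + d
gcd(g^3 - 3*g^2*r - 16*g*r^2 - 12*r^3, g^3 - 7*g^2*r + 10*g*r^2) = 1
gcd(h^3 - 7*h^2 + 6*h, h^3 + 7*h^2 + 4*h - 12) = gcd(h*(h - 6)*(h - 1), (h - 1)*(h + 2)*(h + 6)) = h - 1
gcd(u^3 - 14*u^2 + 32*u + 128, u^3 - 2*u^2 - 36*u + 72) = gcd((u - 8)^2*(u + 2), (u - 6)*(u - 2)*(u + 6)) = 1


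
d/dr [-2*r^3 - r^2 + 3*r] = -6*r^2 - 2*r + 3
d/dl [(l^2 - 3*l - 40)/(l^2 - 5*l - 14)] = 2*(-l^2 + 26*l - 79)/(l^4 - 10*l^3 - 3*l^2 + 140*l + 196)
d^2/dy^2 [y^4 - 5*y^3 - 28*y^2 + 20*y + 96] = 12*y^2 - 30*y - 56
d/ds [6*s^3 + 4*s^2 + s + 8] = 18*s^2 + 8*s + 1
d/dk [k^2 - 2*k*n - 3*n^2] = 2*k - 2*n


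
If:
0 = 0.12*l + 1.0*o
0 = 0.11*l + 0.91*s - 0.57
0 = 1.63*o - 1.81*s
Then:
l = 48.89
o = -5.87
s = -5.28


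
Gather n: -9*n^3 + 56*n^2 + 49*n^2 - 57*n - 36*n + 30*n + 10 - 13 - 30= -9*n^3 + 105*n^2 - 63*n - 33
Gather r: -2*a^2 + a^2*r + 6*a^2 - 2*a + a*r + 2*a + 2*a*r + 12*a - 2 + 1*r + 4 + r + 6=4*a^2 + 12*a + r*(a^2 + 3*a + 2) + 8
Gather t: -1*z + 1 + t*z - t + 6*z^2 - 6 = t*(z - 1) + 6*z^2 - z - 5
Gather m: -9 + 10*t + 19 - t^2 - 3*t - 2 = -t^2 + 7*t + 8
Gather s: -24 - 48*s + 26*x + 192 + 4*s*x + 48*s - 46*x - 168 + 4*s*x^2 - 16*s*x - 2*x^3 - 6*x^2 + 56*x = s*(4*x^2 - 12*x) - 2*x^3 - 6*x^2 + 36*x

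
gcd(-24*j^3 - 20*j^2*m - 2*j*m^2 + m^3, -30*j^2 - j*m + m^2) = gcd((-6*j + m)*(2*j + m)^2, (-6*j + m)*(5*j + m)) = 6*j - m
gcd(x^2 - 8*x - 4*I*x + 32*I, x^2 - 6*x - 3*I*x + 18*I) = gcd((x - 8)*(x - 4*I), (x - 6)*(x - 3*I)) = 1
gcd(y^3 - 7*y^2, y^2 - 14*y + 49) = y - 7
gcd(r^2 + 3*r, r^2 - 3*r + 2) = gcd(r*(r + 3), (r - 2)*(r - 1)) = 1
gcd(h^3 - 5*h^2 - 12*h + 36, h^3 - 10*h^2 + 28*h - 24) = h^2 - 8*h + 12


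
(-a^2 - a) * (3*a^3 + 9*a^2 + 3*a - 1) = -3*a^5 - 12*a^4 - 12*a^3 - 2*a^2 + a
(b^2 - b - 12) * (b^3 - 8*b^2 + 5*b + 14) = b^5 - 9*b^4 + b^3 + 105*b^2 - 74*b - 168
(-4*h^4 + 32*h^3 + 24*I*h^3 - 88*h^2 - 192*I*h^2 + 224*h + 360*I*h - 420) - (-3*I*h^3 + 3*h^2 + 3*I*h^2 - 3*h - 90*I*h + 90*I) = -4*h^4 + 32*h^3 + 27*I*h^3 - 91*h^2 - 195*I*h^2 + 227*h + 450*I*h - 420 - 90*I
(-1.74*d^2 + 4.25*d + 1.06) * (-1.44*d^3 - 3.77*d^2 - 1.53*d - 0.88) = 2.5056*d^5 + 0.4398*d^4 - 14.8867*d^3 - 8.9675*d^2 - 5.3618*d - 0.9328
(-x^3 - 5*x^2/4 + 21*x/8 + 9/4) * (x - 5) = -x^4 + 15*x^3/4 + 71*x^2/8 - 87*x/8 - 45/4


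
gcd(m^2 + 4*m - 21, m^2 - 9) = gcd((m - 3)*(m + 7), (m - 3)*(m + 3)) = m - 3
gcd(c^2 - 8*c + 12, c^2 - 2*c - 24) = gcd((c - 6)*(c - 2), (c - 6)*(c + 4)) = c - 6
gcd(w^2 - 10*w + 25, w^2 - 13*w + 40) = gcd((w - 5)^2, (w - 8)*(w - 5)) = w - 5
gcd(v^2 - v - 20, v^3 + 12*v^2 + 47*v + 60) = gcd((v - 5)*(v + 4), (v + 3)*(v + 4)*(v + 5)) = v + 4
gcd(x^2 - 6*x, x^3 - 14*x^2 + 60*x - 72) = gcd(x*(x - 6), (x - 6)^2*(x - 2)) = x - 6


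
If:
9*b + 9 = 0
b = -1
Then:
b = -1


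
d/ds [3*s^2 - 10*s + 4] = 6*s - 10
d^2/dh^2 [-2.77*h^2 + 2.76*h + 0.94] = -5.54000000000000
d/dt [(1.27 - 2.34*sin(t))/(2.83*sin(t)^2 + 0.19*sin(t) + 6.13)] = (6.6222*sin(t)^2 - 7.1882*sin(t) - 14.5855)*cos(t)/(8.0089*sin(t)^4 + 1.0754*sin(t)^3 + 34.7319*sin(t)^2 + 2.3294*sin(t) + 37.5769)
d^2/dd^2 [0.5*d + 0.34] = 0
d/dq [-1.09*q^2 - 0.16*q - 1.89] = -2.18*q - 0.16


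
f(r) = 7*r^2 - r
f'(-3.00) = -43.00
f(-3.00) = 66.00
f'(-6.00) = -85.00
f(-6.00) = 258.00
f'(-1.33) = -19.62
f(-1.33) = 13.71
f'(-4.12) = -58.68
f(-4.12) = 122.94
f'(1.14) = 14.96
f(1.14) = 7.96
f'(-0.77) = -11.78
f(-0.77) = 4.92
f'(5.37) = 74.18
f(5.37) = 196.49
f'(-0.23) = -4.22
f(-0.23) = 0.60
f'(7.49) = 103.86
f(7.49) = 385.21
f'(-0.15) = -3.10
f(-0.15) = 0.31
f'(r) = 14*r - 1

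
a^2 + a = a*(a + 1)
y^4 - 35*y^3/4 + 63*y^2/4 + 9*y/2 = y*(y - 6)*(y - 3)*(y + 1/4)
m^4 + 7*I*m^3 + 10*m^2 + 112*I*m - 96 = (m - 4*I)*(m + I)*(m + 4*I)*(m + 6*I)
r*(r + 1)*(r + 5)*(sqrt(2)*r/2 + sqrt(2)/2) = sqrt(2)*r^4/2 + 7*sqrt(2)*r^3/2 + 11*sqrt(2)*r^2/2 + 5*sqrt(2)*r/2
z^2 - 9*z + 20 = (z - 5)*(z - 4)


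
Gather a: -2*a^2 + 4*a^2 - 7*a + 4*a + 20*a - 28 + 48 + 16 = 2*a^2 + 17*a + 36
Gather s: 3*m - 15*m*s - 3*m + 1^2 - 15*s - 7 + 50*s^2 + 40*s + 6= 50*s^2 + s*(25 - 15*m)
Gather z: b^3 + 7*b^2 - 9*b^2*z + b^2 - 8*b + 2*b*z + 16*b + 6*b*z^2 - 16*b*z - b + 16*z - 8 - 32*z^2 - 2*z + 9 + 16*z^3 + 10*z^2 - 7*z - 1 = b^3 + 8*b^2 + 7*b + 16*z^3 + z^2*(6*b - 22) + z*(-9*b^2 - 14*b + 7)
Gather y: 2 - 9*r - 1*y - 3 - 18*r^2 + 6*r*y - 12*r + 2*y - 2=-18*r^2 - 21*r + y*(6*r + 1) - 3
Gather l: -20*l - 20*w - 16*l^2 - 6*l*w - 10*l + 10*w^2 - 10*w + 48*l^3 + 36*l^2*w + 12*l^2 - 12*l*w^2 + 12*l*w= 48*l^3 + l^2*(36*w - 4) + l*(-12*w^2 + 6*w - 30) + 10*w^2 - 30*w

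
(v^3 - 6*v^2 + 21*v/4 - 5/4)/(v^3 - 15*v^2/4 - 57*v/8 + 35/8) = 2*(2*v - 1)/(4*v + 7)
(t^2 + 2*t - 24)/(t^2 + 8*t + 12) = (t - 4)/(t + 2)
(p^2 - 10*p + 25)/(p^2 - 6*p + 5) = (p - 5)/(p - 1)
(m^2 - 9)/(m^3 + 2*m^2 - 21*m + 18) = (m + 3)/(m^2 + 5*m - 6)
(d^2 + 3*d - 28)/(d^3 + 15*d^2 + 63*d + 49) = (d - 4)/(d^2 + 8*d + 7)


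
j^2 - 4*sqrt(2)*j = j*(j - 4*sqrt(2))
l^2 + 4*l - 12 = (l - 2)*(l + 6)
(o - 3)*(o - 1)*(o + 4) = o^3 - 13*o + 12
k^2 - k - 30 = (k - 6)*(k + 5)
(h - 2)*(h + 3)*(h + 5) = h^3 + 6*h^2 - h - 30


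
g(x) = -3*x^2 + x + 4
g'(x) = 1 - 6*x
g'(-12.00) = 73.00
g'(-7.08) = 43.48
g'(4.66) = -26.96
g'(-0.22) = 2.32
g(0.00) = 4.00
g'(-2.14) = 13.84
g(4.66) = -56.49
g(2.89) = -18.17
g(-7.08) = -153.46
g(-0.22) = 3.63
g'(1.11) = -5.66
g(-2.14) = -11.88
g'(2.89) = -16.34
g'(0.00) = 1.00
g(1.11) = 1.41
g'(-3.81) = 23.86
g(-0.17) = 3.74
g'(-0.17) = 2.02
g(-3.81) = -43.36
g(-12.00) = -440.00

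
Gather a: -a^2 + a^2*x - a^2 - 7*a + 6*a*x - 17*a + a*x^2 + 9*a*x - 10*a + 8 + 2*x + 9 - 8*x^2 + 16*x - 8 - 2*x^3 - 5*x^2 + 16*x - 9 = a^2*(x - 2) + a*(x^2 + 15*x - 34) - 2*x^3 - 13*x^2 + 34*x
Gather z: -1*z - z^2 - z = -z^2 - 2*z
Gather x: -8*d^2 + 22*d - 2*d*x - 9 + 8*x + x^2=-8*d^2 + 22*d + x^2 + x*(8 - 2*d) - 9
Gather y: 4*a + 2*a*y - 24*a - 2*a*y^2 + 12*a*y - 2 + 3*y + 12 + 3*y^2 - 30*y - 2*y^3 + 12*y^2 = -20*a - 2*y^3 + y^2*(15 - 2*a) + y*(14*a - 27) + 10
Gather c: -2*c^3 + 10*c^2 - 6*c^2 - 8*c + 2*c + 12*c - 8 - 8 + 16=-2*c^3 + 4*c^2 + 6*c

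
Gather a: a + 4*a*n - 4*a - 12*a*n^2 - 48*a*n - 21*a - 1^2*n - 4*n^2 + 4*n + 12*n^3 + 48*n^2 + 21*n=a*(-12*n^2 - 44*n - 24) + 12*n^3 + 44*n^2 + 24*n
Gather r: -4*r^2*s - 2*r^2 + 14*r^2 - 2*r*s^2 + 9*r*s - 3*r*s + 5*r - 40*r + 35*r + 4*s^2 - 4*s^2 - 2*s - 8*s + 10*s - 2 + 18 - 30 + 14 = r^2*(12 - 4*s) + r*(-2*s^2 + 6*s)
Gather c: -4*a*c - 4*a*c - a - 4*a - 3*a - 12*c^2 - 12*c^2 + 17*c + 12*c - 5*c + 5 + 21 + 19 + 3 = -8*a - 24*c^2 + c*(24 - 8*a) + 48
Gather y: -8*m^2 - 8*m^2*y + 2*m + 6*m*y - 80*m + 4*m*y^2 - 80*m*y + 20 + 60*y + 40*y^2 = -8*m^2 - 78*m + y^2*(4*m + 40) + y*(-8*m^2 - 74*m + 60) + 20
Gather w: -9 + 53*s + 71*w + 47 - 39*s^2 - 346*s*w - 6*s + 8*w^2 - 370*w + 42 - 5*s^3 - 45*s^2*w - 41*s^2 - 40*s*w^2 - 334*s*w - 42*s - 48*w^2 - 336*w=-5*s^3 - 80*s^2 + 5*s + w^2*(-40*s - 40) + w*(-45*s^2 - 680*s - 635) + 80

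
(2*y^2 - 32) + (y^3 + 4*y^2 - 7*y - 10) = y^3 + 6*y^2 - 7*y - 42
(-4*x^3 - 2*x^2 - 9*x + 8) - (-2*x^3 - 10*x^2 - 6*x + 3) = -2*x^3 + 8*x^2 - 3*x + 5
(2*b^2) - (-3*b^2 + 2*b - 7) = 5*b^2 - 2*b + 7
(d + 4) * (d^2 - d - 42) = d^3 + 3*d^2 - 46*d - 168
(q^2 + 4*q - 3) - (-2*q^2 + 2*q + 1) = 3*q^2 + 2*q - 4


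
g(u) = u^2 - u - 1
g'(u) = 2*u - 1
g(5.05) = 19.45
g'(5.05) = 9.10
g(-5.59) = 35.84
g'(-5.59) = -12.18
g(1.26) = -0.67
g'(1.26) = 1.52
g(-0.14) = -0.84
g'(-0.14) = -1.28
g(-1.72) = 3.68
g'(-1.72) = -4.44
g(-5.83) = 38.82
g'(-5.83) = -12.66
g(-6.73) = 51.02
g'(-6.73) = -14.46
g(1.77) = 0.36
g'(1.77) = 2.54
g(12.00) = 131.00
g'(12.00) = 23.00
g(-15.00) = 239.00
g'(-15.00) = -31.00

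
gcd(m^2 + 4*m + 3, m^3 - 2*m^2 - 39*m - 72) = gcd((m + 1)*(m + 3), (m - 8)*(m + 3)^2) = m + 3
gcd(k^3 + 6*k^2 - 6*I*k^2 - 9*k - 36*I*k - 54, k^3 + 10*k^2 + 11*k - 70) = 1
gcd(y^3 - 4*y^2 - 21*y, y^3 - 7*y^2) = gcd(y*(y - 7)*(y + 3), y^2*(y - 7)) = y^2 - 7*y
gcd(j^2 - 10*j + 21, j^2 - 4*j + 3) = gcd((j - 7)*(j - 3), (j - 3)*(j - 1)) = j - 3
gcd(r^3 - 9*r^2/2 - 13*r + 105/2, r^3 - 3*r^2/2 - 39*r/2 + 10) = r - 5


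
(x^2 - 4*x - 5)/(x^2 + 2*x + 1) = (x - 5)/(x + 1)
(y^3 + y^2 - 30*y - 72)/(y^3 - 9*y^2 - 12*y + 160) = (y^2 - 3*y - 18)/(y^2 - 13*y + 40)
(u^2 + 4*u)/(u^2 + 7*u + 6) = u*(u + 4)/(u^2 + 7*u + 6)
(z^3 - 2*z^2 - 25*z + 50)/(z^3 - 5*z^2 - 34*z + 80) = (z - 5)/(z - 8)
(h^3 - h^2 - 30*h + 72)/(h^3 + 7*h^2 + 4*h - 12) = (h^2 - 7*h + 12)/(h^2 + h - 2)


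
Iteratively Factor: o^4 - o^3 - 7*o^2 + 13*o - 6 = (o + 3)*(o^3 - 4*o^2 + 5*o - 2) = (o - 1)*(o + 3)*(o^2 - 3*o + 2) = (o - 1)^2*(o + 3)*(o - 2)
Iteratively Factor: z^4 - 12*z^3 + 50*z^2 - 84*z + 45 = (z - 1)*(z^3 - 11*z^2 + 39*z - 45) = (z - 3)*(z - 1)*(z^2 - 8*z + 15) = (z - 3)^2*(z - 1)*(z - 5)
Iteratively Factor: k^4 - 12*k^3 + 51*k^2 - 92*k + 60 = (k - 2)*(k^3 - 10*k^2 + 31*k - 30) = (k - 2)^2*(k^2 - 8*k + 15) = (k - 5)*(k - 2)^2*(k - 3)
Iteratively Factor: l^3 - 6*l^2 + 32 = (l - 4)*(l^2 - 2*l - 8) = (l - 4)*(l + 2)*(l - 4)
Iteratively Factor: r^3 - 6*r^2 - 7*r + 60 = (r + 3)*(r^2 - 9*r + 20) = (r - 4)*(r + 3)*(r - 5)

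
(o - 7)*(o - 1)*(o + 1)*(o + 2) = o^4 - 5*o^3 - 15*o^2 + 5*o + 14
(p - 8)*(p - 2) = p^2 - 10*p + 16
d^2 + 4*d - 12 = (d - 2)*(d + 6)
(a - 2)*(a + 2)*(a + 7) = a^3 + 7*a^2 - 4*a - 28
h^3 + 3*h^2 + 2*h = h*(h + 1)*(h + 2)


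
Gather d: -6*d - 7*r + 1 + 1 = -6*d - 7*r + 2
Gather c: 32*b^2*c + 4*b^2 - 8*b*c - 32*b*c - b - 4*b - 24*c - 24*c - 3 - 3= 4*b^2 - 5*b + c*(32*b^2 - 40*b - 48) - 6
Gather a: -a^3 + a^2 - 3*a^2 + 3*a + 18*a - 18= -a^3 - 2*a^2 + 21*a - 18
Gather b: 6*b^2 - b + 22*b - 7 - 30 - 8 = 6*b^2 + 21*b - 45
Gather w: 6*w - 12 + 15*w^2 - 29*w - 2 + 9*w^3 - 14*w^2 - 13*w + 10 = 9*w^3 + w^2 - 36*w - 4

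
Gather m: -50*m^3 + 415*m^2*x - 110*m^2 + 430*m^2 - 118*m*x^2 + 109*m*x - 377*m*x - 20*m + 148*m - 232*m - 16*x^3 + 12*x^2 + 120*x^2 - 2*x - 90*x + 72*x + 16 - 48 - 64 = -50*m^3 + m^2*(415*x + 320) + m*(-118*x^2 - 268*x - 104) - 16*x^3 + 132*x^2 - 20*x - 96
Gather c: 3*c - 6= 3*c - 6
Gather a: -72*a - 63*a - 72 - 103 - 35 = -135*a - 210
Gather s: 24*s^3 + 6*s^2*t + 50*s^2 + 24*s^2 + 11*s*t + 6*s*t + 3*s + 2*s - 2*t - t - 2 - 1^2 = 24*s^3 + s^2*(6*t + 74) + s*(17*t + 5) - 3*t - 3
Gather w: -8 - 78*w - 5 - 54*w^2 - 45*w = -54*w^2 - 123*w - 13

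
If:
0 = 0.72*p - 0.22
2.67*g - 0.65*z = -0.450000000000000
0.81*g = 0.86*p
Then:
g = 0.32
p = 0.31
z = 2.02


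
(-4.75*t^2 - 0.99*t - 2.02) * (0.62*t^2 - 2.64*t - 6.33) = -2.945*t^4 + 11.9262*t^3 + 31.4287*t^2 + 11.5995*t + 12.7866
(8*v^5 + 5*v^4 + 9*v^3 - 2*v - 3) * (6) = 48*v^5 + 30*v^4 + 54*v^3 - 12*v - 18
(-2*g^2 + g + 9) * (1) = -2*g^2 + g + 9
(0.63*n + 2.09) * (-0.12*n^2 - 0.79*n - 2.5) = -0.0756*n^3 - 0.7485*n^2 - 3.2261*n - 5.225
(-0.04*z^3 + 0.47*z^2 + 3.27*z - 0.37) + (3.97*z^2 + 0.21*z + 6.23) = -0.04*z^3 + 4.44*z^2 + 3.48*z + 5.86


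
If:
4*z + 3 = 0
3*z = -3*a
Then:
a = 3/4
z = -3/4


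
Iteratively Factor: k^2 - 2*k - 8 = (k - 4)*(k + 2)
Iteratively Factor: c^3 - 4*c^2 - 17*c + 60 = (c + 4)*(c^2 - 8*c + 15) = (c - 5)*(c + 4)*(c - 3)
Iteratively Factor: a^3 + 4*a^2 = (a)*(a^2 + 4*a) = a*(a + 4)*(a)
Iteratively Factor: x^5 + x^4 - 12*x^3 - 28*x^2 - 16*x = (x + 2)*(x^4 - x^3 - 10*x^2 - 8*x) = (x + 2)^2*(x^3 - 3*x^2 - 4*x) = (x - 4)*(x + 2)^2*(x^2 + x) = x*(x - 4)*(x + 2)^2*(x + 1)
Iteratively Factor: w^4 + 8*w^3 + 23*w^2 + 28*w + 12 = (w + 3)*(w^3 + 5*w^2 + 8*w + 4) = (w + 2)*(w + 3)*(w^2 + 3*w + 2) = (w + 1)*(w + 2)*(w + 3)*(w + 2)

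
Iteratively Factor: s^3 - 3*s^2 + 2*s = (s - 2)*(s^2 - s) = s*(s - 2)*(s - 1)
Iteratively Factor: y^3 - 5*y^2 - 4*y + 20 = (y - 2)*(y^2 - 3*y - 10) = (y - 2)*(y + 2)*(y - 5)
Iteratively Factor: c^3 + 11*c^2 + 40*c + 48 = (c + 4)*(c^2 + 7*c + 12) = (c + 4)^2*(c + 3)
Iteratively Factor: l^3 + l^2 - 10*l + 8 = (l - 2)*(l^2 + 3*l - 4) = (l - 2)*(l + 4)*(l - 1)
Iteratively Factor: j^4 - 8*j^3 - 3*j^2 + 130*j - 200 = (j - 5)*(j^3 - 3*j^2 - 18*j + 40) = (j - 5)*(j + 4)*(j^2 - 7*j + 10) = (j - 5)*(j - 2)*(j + 4)*(j - 5)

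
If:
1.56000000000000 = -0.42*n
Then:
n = -3.71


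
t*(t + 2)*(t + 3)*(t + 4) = t^4 + 9*t^3 + 26*t^2 + 24*t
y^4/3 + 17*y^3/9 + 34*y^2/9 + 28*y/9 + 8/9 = (y/3 + 1/3)*(y + 2/3)*(y + 2)^2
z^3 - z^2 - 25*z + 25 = (z - 5)*(z - 1)*(z + 5)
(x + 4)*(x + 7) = x^2 + 11*x + 28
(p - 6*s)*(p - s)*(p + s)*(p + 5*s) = p^4 - p^3*s - 31*p^2*s^2 + p*s^3 + 30*s^4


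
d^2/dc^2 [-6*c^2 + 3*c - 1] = -12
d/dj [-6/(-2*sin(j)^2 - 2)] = -12*sin(2*j)/(cos(2*j) - 3)^2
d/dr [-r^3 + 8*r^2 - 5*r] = -3*r^2 + 16*r - 5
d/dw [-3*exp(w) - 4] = -3*exp(w)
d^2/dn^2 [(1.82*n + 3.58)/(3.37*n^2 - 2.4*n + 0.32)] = ((1.82*n + 3.58)*(6.74*n - 2.4)*(13.48*n - 4.8) - (36.8004*n + 15.3932)*(3.37*n^2 - 2.4*n + 0.32))/(3.37*n^2 - 2.4*n + 0.32)^3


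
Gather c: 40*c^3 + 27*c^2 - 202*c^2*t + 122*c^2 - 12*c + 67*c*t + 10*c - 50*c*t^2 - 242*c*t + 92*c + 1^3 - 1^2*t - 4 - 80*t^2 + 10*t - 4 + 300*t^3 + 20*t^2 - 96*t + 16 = 40*c^3 + c^2*(149 - 202*t) + c*(-50*t^2 - 175*t + 90) + 300*t^3 - 60*t^2 - 87*t + 9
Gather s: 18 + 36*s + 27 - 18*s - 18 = 18*s + 27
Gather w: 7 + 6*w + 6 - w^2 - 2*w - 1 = -w^2 + 4*w + 12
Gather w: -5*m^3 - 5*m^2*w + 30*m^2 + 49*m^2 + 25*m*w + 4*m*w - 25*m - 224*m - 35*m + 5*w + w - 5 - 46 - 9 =-5*m^3 + 79*m^2 - 284*m + w*(-5*m^2 + 29*m + 6) - 60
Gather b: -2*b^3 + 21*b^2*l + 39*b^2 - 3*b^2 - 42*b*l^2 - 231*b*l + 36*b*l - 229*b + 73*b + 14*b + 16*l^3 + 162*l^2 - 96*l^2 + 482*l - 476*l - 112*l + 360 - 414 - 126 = -2*b^3 + b^2*(21*l + 36) + b*(-42*l^2 - 195*l - 142) + 16*l^3 + 66*l^2 - 106*l - 180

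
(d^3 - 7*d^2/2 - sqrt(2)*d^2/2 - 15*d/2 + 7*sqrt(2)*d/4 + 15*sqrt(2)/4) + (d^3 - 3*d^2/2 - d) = 2*d^3 - 5*d^2 - sqrt(2)*d^2/2 - 17*d/2 + 7*sqrt(2)*d/4 + 15*sqrt(2)/4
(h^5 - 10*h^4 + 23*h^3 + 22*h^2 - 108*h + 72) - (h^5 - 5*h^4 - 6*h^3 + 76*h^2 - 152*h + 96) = -5*h^4 + 29*h^3 - 54*h^2 + 44*h - 24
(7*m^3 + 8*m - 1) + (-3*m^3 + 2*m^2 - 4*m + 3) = 4*m^3 + 2*m^2 + 4*m + 2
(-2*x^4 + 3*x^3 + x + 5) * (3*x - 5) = -6*x^5 + 19*x^4 - 15*x^3 + 3*x^2 + 10*x - 25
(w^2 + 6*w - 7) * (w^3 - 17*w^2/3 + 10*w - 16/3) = w^5 + w^4/3 - 31*w^3 + 283*w^2/3 - 102*w + 112/3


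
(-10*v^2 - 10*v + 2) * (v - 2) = -10*v^3 + 10*v^2 + 22*v - 4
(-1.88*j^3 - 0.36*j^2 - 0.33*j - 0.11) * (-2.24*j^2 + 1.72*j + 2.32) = 4.2112*j^5 - 2.4272*j^4 - 4.2416*j^3 - 1.1564*j^2 - 0.9548*j - 0.2552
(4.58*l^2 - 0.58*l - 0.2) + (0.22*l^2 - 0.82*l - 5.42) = 4.8*l^2 - 1.4*l - 5.62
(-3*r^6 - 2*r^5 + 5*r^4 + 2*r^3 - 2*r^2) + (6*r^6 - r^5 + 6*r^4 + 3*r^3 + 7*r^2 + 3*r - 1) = 3*r^6 - 3*r^5 + 11*r^4 + 5*r^3 + 5*r^2 + 3*r - 1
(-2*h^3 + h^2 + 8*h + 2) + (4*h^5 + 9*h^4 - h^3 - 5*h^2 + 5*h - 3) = 4*h^5 + 9*h^4 - 3*h^3 - 4*h^2 + 13*h - 1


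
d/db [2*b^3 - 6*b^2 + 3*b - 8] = 6*b^2 - 12*b + 3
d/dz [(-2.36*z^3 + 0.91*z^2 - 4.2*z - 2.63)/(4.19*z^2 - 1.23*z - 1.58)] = (-9.8884*z^4 + 5.8056*z^3 + 27.6651*z^2 + 19.1638*z + 3.4011)/(17.5561*z^4 - 10.3074*z^3 - 11.7275*z^2 + 3.8868*z + 2.4964)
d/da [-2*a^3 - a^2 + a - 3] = -6*a^2 - 2*a + 1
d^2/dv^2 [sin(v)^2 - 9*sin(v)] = 9*sin(v) + 2*cos(2*v)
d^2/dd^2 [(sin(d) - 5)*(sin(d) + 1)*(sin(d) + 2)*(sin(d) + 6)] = -16*sin(d)^4 - 36*sin(d)^3 + 112*sin(d)^2 + 112*sin(d) - 50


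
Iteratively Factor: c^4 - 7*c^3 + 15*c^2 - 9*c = (c - 3)*(c^3 - 4*c^2 + 3*c) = (c - 3)*(c - 1)*(c^2 - 3*c) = c*(c - 3)*(c - 1)*(c - 3)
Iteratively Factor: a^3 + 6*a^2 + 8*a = (a + 4)*(a^2 + 2*a) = a*(a + 4)*(a + 2)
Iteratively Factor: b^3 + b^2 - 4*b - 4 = (b + 1)*(b^2 - 4) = (b + 1)*(b + 2)*(b - 2)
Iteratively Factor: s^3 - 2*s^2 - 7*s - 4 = (s - 4)*(s^2 + 2*s + 1) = (s - 4)*(s + 1)*(s + 1)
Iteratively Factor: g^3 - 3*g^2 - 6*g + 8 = (g - 4)*(g^2 + g - 2) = (g - 4)*(g - 1)*(g + 2)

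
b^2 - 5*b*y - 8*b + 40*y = (b - 8)*(b - 5*y)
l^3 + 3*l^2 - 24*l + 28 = (l - 2)^2*(l + 7)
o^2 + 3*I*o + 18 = (o - 3*I)*(o + 6*I)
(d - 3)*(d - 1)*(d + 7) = d^3 + 3*d^2 - 25*d + 21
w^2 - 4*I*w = w*(w - 4*I)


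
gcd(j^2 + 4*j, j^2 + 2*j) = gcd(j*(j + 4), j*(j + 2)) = j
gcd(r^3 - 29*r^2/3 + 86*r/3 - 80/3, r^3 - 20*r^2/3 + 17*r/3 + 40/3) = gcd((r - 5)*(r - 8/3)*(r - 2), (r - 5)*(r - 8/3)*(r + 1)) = r^2 - 23*r/3 + 40/3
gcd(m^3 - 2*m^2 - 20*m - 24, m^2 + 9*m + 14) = m + 2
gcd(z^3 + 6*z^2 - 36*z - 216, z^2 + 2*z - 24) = z + 6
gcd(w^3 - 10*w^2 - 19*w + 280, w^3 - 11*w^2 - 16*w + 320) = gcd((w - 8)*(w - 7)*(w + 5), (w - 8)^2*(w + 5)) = w^2 - 3*w - 40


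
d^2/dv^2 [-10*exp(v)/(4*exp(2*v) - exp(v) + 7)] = 10*(-2*(8*exp(v) - 1)^2*exp(2*v) + (32*exp(v) - 3)*(4*exp(2*v) - exp(v) + 7)*exp(v) - (4*exp(2*v) - exp(v) + 7)^2)*exp(v)/(4*exp(2*v) - exp(v) + 7)^3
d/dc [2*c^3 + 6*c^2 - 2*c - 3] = 6*c^2 + 12*c - 2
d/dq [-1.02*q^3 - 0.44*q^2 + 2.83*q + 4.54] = -3.06*q^2 - 0.88*q + 2.83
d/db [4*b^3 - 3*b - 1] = 12*b^2 - 3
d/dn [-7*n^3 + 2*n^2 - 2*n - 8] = -21*n^2 + 4*n - 2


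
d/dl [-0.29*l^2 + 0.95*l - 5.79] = 0.95 - 0.58*l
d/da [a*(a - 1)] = 2*a - 1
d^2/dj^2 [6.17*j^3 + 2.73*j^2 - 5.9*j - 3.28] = 37.02*j + 5.46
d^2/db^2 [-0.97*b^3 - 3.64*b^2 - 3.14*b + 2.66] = -5.82*b - 7.28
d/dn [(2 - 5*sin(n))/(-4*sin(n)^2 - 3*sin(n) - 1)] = (-20*sin(n)^2 + 16*sin(n) + 11)*cos(n)/(4*sin(n)^2 + 3*sin(n) + 1)^2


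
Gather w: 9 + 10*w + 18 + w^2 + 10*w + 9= w^2 + 20*w + 36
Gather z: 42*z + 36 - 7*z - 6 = 35*z + 30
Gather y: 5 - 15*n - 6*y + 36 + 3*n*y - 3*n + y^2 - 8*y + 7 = -18*n + y^2 + y*(3*n - 14) + 48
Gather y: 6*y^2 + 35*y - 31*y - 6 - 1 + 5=6*y^2 + 4*y - 2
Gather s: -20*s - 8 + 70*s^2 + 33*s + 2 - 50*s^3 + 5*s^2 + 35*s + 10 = -50*s^3 + 75*s^2 + 48*s + 4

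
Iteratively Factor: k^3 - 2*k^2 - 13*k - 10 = (k + 1)*(k^2 - 3*k - 10) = (k - 5)*(k + 1)*(k + 2)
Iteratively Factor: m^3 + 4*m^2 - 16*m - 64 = (m - 4)*(m^2 + 8*m + 16) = (m - 4)*(m + 4)*(m + 4)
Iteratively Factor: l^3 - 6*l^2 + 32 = (l + 2)*(l^2 - 8*l + 16) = (l - 4)*(l + 2)*(l - 4)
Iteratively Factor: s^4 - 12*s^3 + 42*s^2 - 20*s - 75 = (s - 3)*(s^3 - 9*s^2 + 15*s + 25) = (s - 5)*(s - 3)*(s^2 - 4*s - 5) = (s - 5)*(s - 3)*(s + 1)*(s - 5)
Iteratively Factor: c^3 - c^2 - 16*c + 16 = (c - 1)*(c^2 - 16) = (c - 1)*(c + 4)*(c - 4)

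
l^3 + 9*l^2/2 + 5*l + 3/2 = (l + 1/2)*(l + 1)*(l + 3)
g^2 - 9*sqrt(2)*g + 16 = (g - 8*sqrt(2))*(g - sqrt(2))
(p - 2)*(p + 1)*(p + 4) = p^3 + 3*p^2 - 6*p - 8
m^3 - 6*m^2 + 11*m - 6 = (m - 3)*(m - 2)*(m - 1)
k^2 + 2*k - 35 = (k - 5)*(k + 7)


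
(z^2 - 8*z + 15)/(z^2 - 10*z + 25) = (z - 3)/(z - 5)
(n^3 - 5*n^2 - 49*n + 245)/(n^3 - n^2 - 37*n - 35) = (n^2 + 2*n - 35)/(n^2 + 6*n + 5)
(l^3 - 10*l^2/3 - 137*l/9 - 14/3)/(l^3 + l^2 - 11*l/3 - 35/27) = 3*(l - 6)/(3*l - 5)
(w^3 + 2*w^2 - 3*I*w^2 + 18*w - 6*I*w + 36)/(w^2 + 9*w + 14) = (w^2 - 3*I*w + 18)/(w + 7)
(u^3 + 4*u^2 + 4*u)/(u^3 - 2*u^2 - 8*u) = (u + 2)/(u - 4)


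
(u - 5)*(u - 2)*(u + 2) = u^3 - 5*u^2 - 4*u + 20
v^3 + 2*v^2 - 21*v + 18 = (v - 3)*(v - 1)*(v + 6)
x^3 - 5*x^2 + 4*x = x*(x - 4)*(x - 1)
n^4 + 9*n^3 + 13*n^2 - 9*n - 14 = (n - 1)*(n + 1)*(n + 2)*(n + 7)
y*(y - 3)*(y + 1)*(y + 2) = y^4 - 7*y^2 - 6*y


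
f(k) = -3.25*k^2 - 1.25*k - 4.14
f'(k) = -6.5*k - 1.25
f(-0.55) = -4.44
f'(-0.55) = 2.32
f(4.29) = -69.32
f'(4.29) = -29.14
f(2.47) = -27.06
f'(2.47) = -17.30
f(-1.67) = -11.12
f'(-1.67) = 9.60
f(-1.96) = -14.18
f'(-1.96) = 11.49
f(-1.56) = -10.10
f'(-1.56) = 8.89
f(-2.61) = -23.02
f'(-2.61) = 15.72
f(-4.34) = -59.93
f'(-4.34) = 26.96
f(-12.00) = -457.14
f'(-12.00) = 76.75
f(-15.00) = -716.64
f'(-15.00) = 96.25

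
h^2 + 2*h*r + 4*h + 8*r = (h + 4)*(h + 2*r)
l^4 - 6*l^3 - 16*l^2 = l^2*(l - 8)*(l + 2)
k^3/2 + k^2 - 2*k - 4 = (k/2 + 1)*(k - 2)*(k + 2)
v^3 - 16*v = v*(v - 4)*(v + 4)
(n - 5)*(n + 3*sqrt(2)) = n^2 - 5*n + 3*sqrt(2)*n - 15*sqrt(2)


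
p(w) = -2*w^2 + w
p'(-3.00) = 13.00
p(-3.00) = -21.00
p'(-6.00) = 25.00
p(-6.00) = -78.00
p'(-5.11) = 21.44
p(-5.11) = -57.33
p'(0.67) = -1.68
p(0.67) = -0.23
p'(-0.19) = 1.76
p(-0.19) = -0.26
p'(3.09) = -11.36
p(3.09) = -16.01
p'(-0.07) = 1.28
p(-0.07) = -0.08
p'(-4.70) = 19.80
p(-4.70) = -48.88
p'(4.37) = -16.48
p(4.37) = -33.82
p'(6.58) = -25.32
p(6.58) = -80.01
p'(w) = 1 - 4*w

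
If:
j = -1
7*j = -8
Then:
No Solution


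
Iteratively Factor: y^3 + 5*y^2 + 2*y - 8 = (y + 2)*(y^2 + 3*y - 4) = (y + 2)*(y + 4)*(y - 1)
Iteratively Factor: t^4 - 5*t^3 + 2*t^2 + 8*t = (t)*(t^3 - 5*t^2 + 2*t + 8) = t*(t - 4)*(t^2 - t - 2) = t*(t - 4)*(t + 1)*(t - 2)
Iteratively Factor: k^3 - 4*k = (k + 2)*(k^2 - 2*k) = k*(k + 2)*(k - 2)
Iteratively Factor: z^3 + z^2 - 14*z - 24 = (z - 4)*(z^2 + 5*z + 6) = (z - 4)*(z + 3)*(z + 2)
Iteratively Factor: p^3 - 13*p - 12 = (p + 1)*(p^2 - p - 12) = (p - 4)*(p + 1)*(p + 3)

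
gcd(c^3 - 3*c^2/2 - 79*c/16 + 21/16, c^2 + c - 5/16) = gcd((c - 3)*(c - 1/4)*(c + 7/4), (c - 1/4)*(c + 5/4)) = c - 1/4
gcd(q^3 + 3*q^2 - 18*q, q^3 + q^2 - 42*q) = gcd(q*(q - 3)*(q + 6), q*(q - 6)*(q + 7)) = q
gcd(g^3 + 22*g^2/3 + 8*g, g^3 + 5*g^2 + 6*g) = g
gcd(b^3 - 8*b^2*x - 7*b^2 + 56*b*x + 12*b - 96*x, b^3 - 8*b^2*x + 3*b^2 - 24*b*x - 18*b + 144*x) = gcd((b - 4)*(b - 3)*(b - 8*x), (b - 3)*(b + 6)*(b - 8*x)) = -b^2 + 8*b*x + 3*b - 24*x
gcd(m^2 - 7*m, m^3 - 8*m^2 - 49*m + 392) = m - 7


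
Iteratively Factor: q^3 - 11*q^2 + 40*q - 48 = (q - 3)*(q^2 - 8*q + 16) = (q - 4)*(q - 3)*(q - 4)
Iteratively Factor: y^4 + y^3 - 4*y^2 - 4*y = (y - 2)*(y^3 + 3*y^2 + 2*y) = (y - 2)*(y + 2)*(y^2 + y) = (y - 2)*(y + 1)*(y + 2)*(y)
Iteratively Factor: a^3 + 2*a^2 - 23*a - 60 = (a + 3)*(a^2 - a - 20) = (a + 3)*(a + 4)*(a - 5)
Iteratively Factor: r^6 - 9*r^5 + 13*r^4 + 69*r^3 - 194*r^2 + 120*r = (r - 4)*(r^5 - 5*r^4 - 7*r^3 + 41*r^2 - 30*r) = (r - 4)*(r - 2)*(r^4 - 3*r^3 - 13*r^2 + 15*r) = r*(r - 4)*(r - 2)*(r^3 - 3*r^2 - 13*r + 15) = r*(r - 4)*(r - 2)*(r - 1)*(r^2 - 2*r - 15) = r*(r - 4)*(r - 2)*(r - 1)*(r + 3)*(r - 5)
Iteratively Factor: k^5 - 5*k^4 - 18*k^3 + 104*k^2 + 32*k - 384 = (k - 4)*(k^4 - k^3 - 22*k^2 + 16*k + 96) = (k - 4)*(k + 2)*(k^3 - 3*k^2 - 16*k + 48) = (k - 4)*(k - 3)*(k + 2)*(k^2 - 16) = (k - 4)^2*(k - 3)*(k + 2)*(k + 4)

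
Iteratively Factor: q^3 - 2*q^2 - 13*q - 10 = (q + 1)*(q^2 - 3*q - 10) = (q + 1)*(q + 2)*(q - 5)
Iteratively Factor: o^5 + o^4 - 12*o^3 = (o + 4)*(o^4 - 3*o^3) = (o - 3)*(o + 4)*(o^3) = o*(o - 3)*(o + 4)*(o^2) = o^2*(o - 3)*(o + 4)*(o)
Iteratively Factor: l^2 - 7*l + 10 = (l - 5)*(l - 2)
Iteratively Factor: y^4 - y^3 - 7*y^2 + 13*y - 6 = (y - 1)*(y^3 - 7*y + 6) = (y - 1)*(y + 3)*(y^2 - 3*y + 2) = (y - 1)^2*(y + 3)*(y - 2)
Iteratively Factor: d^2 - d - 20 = (d - 5)*(d + 4)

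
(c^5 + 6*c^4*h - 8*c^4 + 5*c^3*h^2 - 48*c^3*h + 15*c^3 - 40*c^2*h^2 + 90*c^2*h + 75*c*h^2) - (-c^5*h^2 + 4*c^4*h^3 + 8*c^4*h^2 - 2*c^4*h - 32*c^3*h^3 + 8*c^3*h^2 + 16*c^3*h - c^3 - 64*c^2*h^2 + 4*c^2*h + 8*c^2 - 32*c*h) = c^5*h^2 + c^5 - 4*c^4*h^3 - 8*c^4*h^2 + 8*c^4*h - 8*c^4 + 32*c^3*h^3 - 3*c^3*h^2 - 64*c^3*h + 16*c^3 + 24*c^2*h^2 + 86*c^2*h - 8*c^2 + 75*c*h^2 + 32*c*h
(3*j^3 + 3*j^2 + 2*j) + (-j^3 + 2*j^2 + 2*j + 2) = 2*j^3 + 5*j^2 + 4*j + 2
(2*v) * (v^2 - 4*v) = 2*v^3 - 8*v^2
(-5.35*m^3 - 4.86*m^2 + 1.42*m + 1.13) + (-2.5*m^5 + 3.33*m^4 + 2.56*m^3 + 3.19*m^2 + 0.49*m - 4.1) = -2.5*m^5 + 3.33*m^4 - 2.79*m^3 - 1.67*m^2 + 1.91*m - 2.97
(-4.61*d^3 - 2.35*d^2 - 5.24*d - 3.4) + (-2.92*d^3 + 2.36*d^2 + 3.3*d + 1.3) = -7.53*d^3 + 0.00999999999999979*d^2 - 1.94*d - 2.1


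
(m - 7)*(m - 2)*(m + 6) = m^3 - 3*m^2 - 40*m + 84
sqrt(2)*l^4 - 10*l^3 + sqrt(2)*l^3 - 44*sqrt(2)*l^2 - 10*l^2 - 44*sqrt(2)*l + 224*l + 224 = (l - 7*sqrt(2))*(l - 2*sqrt(2))*(l + 4*sqrt(2))*(sqrt(2)*l + sqrt(2))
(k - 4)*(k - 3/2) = k^2 - 11*k/2 + 6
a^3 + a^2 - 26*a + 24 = (a - 4)*(a - 1)*(a + 6)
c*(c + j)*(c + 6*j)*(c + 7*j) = c^4 + 14*c^3*j + 55*c^2*j^2 + 42*c*j^3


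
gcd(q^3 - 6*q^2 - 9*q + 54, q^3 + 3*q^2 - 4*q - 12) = q + 3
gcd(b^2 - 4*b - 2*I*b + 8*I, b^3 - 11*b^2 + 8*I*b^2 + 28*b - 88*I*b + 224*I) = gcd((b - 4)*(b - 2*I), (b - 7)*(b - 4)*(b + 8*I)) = b - 4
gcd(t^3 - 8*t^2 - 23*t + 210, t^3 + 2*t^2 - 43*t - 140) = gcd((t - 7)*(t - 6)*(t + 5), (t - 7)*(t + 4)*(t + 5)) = t^2 - 2*t - 35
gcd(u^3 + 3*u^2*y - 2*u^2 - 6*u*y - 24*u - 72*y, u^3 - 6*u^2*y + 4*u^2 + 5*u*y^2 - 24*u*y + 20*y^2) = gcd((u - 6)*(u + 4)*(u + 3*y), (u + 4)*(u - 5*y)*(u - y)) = u + 4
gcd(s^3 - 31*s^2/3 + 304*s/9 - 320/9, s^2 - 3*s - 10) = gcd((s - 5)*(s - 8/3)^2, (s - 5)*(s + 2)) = s - 5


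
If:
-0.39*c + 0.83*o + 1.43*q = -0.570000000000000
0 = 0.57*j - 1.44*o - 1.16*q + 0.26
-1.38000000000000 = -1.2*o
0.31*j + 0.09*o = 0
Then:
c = -1.11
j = -0.33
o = 1.15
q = -1.37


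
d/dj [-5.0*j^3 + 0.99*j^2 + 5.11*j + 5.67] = -15.0*j^2 + 1.98*j + 5.11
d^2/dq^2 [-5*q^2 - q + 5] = -10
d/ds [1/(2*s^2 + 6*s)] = (-s - 3/2)/(s^2*(s + 3)^2)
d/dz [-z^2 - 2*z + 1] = -2*z - 2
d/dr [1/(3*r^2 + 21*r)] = (-2*r - 7)/(3*r^2*(r + 7)^2)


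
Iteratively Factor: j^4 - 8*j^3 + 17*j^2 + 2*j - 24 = (j - 3)*(j^3 - 5*j^2 + 2*j + 8) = (j - 3)*(j + 1)*(j^2 - 6*j + 8) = (j - 4)*(j - 3)*(j + 1)*(j - 2)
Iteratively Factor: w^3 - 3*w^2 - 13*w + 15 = (w + 3)*(w^2 - 6*w + 5) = (w - 5)*(w + 3)*(w - 1)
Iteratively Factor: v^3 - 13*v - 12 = (v + 3)*(v^2 - 3*v - 4) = (v - 4)*(v + 3)*(v + 1)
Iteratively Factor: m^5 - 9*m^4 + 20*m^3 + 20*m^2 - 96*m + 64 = (m - 4)*(m^4 - 5*m^3 + 20*m - 16) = (m - 4)*(m - 1)*(m^3 - 4*m^2 - 4*m + 16) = (m - 4)*(m - 2)*(m - 1)*(m^2 - 2*m - 8) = (m - 4)^2*(m - 2)*(m - 1)*(m + 2)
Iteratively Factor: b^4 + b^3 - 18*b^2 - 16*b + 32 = (b + 2)*(b^3 - b^2 - 16*b + 16) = (b - 1)*(b + 2)*(b^2 - 16) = (b - 4)*(b - 1)*(b + 2)*(b + 4)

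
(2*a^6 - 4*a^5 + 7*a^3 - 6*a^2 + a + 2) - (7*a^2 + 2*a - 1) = 2*a^6 - 4*a^5 + 7*a^3 - 13*a^2 - a + 3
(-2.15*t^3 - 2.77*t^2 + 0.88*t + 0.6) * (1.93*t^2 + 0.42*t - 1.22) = -4.1495*t^5 - 6.2491*t^4 + 3.158*t^3 + 4.907*t^2 - 0.8216*t - 0.732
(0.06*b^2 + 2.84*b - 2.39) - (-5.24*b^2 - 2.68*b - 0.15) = 5.3*b^2 + 5.52*b - 2.24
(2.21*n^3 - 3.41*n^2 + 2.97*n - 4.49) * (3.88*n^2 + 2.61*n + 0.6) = 8.5748*n^5 - 7.4627*n^4 + 3.9495*n^3 - 11.7155*n^2 - 9.9369*n - 2.694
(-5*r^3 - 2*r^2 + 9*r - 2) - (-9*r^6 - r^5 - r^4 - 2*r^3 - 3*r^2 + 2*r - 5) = 9*r^6 + r^5 + r^4 - 3*r^3 + r^2 + 7*r + 3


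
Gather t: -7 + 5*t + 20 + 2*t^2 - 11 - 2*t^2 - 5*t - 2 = 0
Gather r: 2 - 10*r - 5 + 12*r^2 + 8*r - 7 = 12*r^2 - 2*r - 10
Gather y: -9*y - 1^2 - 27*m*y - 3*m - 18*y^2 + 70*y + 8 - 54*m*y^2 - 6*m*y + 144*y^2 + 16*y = -3*m + y^2*(126 - 54*m) + y*(77 - 33*m) + 7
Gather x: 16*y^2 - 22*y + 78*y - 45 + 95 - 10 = 16*y^2 + 56*y + 40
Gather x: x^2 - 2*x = x^2 - 2*x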